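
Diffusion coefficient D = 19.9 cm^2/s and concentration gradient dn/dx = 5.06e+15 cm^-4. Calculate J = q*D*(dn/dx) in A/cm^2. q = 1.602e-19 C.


Step 1: J = q * D * (dn/dx)
Step 2: J = 1.602e-19 * 19.9 * 5.06e+15
Step 3: J = 1.61e-02 A/cm^2

1.61e-02


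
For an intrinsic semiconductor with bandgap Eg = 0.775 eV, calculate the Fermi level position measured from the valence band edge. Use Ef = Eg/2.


Step 1: For an intrinsic semiconductor, the Fermi level sits at midgap.
Step 2: Ef = Eg / 2 = 0.775 / 2 = 0.3875 eV

0.3875


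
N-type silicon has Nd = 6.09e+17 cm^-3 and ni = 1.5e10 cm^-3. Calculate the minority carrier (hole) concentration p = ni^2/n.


Step 1: Since Nd >> ni, n ≈ Nd = 6.09e+17 cm^-3
Step 2: p = ni^2 / n = (1.5e10)^2 / 6.09e+17
Step 3: p = 2.25e20 / 6.09e+17 = 3.69e+02 cm^-3

3.69e+02


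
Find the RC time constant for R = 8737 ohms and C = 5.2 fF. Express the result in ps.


Step 1: tau = R * C
Step 2: tau = 8737 * 5.2 fF = 8737 * 5.2e-15 F
Step 3: tau = 4.54324e-11 s = 45.4324 ps

45.4324


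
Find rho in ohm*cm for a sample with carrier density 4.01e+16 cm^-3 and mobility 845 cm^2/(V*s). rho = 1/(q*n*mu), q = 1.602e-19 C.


Step 1: sigma = q * n * mu = 1.602e-19 * 4.01e+16 * 845 = 5.42830e+00 S/cm
Step 2: rho = 1 / sigma = 1 / 5.42830e+00 = 0.1842 ohm*cm

0.1842


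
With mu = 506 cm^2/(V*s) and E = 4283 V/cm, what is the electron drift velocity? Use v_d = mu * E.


Step 1: v_d = mu * E
Step 2: v_d = 506 * 4283 = 2167198
Step 3: v_d = 2.17e+06 cm/s

2.17e+06


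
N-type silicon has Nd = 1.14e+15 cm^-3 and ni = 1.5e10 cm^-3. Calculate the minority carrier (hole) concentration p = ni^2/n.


Step 1: Since Nd >> ni, n ≈ Nd = 1.14e+15 cm^-3
Step 2: p = ni^2 / n = (1.5e10)^2 / 1.14e+15
Step 3: p = 2.25e20 / 1.14e+15 = 1.97e+05 cm^-3

1.97e+05


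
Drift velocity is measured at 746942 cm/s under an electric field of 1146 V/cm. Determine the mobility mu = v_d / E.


Step 1: mu = v_d / E
Step 2: mu = 746942 / 1146
Step 3: mu = 651.78 cm^2/(V*s)

651.78


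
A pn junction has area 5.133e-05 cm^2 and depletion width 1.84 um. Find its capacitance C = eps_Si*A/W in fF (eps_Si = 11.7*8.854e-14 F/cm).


Step 1: eps_Si = 11.7 * 8.854e-14 = 1.035918e-12 F/cm
Step 2: W in cm = 1.84 * 1e-4 = 1.84e-04 cm
Step 3: C = 1.035918e-12 * 5.133e-05 / 1.84e-04 = 2.889873e-13 F
Step 4: C = 288.99 fF

288.99


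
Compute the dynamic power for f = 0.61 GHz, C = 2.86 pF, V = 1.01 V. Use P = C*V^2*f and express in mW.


Step 1: V^2 = 1.01^2 = 1.0201 V^2
Step 2: P = C*V^2*f = 2.86e-12 F * 1.0201 * 0.61e9 Hz
Step 3: P = 1.77966646e-03 W
Step 4: P = 1.78 mW

1.78


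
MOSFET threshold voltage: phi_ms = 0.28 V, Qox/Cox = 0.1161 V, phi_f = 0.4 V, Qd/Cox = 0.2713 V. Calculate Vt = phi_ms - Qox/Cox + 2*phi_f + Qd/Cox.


Step 1: Vt = phi_ms - Qox/Cox + 2*phi_f + Qd/Cox
Step 2: Vt = 0.28 - 0.1161 + 2*0.4 + 0.2713
Step 3: Vt = 0.28 - 0.1161 + 0.8 + 0.2713
Step 4: Vt = 1.2352 V

1.2352


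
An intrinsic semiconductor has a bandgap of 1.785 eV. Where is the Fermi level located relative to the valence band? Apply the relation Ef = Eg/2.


Step 1: For an intrinsic semiconductor, the Fermi level sits at midgap.
Step 2: Ef = Eg / 2 = 1.785 / 2 = 0.8925 eV

0.8925


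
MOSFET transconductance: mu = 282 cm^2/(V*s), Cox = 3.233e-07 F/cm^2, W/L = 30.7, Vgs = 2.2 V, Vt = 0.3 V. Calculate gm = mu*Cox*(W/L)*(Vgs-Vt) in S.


Step 1: Vov = Vgs - Vt = 2.2 - 0.3 = 1.9 V
Step 2: gm = mu * Cox * (W/L) * Vov
Step 3: gm = 282 * 3.233e-07 * 30.7 * 1.9 = 5.32e-03 S

5.32e-03


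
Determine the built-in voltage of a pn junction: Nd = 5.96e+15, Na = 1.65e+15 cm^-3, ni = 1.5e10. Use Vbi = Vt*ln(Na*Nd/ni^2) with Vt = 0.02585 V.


Step 1: Compute Na*Nd/ni^2 = 1.65e+15 * 5.96e+15 / (1.5e10)^2 = 4.3707e+10
Step 2: ln(4.3707e+10) = 24.5008
Step 3: Vbi = 0.02585 * 24.5008 = 0.633 V

0.633


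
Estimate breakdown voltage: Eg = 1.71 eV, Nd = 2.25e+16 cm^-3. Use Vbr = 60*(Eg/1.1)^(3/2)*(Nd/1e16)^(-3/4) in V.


Step 1: Eg/1.1 = 1.71/1.1 = 1.554545
Step 2: (Eg/1.1)^1.5 = 1.554545^1.5 = 1.938228
Step 3: (Nd/1e16)^(-0.75) = (2.25)^(-0.75) = 0.544331
Step 4: Vbr = 60 * 1.938228 * 0.544331 = 63.3 V

63.3


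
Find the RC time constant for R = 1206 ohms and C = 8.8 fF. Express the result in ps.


Step 1: tau = R * C
Step 2: tau = 1206 * 8.8 fF = 1206 * 8.8e-15 F
Step 3: tau = 1.06128e-11 s = 10.6128 ps

10.6128


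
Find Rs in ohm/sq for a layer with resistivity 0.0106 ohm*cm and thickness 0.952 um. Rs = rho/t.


Step 1: Convert thickness to cm: t = 0.952 um = 9.5200e-05 cm
Step 2: Rs = rho / t = 0.0106 / 9.5200e-05
Step 3: Rs = 111.3 ohm/sq

111.3


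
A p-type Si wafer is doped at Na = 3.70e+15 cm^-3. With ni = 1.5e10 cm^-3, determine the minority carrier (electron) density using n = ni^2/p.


Step 1: Majority hole concentration p ≈ Na = 3.70e+15 cm^-3
Step 2: n = ni^2 / Na = (1.5e10)^2 / 3.70e+15
Step 3: n = 6.08e+04 cm^-3

6.08e+04


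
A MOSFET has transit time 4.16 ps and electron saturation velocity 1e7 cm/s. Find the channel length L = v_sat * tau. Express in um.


Step 1: tau in seconds = 4.16 ps * 1e-12 = 4.1600e-12 s
Step 2: L = v_sat * tau = 1e7 * 4.1600e-12 = 4.1600e-05 cm
Step 3: L in um = 4.1600e-05 * 1e4 = 0.416 um

0.416


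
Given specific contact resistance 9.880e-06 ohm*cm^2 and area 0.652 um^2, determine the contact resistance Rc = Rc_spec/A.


Step 1: Convert area to cm^2: 0.652 um^2 = 6.5200e-09 cm^2
Step 2: Rc = Rc_spec / A = 9.880e-06 / 6.5200e-09
Step 3: Rc = 1.52e+03 ohms

1.52e+03


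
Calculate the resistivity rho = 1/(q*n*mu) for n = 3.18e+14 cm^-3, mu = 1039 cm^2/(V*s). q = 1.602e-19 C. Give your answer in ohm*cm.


Step 1: sigma = q * n * mu = 1.602e-19 * 3.18e+14 * 1039 = 5.29304e-02 S/cm
Step 2: rho = 1 / sigma = 1 / 5.29304e-02 = 18.89 ohm*cm

18.89


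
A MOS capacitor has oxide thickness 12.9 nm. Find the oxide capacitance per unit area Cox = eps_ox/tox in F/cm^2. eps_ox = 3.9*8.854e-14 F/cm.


Step 1: eps_ox = 3.9 * 8.854e-14 = 3.45306e-13 F/cm
Step 2: tox in cm = 12.9 nm * 1e-7 = 1.2900e-06 cm
Step 3: Cox = 3.45306e-13 / 1.2900e-06 = 2.68e-07 F/cm^2

2.68e-07


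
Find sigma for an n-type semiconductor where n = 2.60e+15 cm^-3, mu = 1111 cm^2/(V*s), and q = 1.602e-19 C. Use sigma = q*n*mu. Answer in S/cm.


Step 1: sigma = q * n * mu
Step 2: sigma = 1.602e-19 * 2.60e+15 * 1111
Step 3: sigma = 4.628e-01 S/cm

4.628e-01


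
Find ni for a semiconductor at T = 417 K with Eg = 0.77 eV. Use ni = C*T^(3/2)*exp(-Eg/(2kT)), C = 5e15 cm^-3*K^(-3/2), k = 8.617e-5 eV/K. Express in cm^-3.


Step 1: Compute kT = 8.617e-5 * 417 = 0.03593289 eV
Step 2: Exponent = -Eg/(2kT) = -0.77/(2*0.03593289) = -10.71442
Step 3: T^(3/2) = 417^1.5 = 8515.38
Step 4: ni = 5e15 * 8515.38 * exp(-10.71442) = 9.46e+14 cm^-3

9.46e+14


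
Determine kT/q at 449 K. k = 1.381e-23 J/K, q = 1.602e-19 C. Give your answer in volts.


Step 1: kT = 1.381e-23 * 449 = 6.20069e-21 J
Step 2: Vt = kT/q = 6.20069e-21 / 1.602e-19
Step 3: Vt = 0.03871 V

0.03871


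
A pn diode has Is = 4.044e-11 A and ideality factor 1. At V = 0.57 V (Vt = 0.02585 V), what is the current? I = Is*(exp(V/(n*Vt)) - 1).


Step 1: V/(n*Vt) = 0.57/(1*0.02585) = 22.0503
Step 2: exp(22.0503) = 3.7698e+09
Step 3: I = 4.044e-11 * (3.7698e+09 - 1) = 1.52e-01 A

1.52e-01


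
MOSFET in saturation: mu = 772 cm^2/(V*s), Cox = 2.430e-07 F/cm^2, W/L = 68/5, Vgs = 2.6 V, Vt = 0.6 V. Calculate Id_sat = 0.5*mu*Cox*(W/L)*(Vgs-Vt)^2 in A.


Step 1: Overdrive voltage Vov = Vgs - Vt = 2.6 - 0.6 = 2.0 V
Step 2: W/L = 68/5 = 13.6
Step 3: Id = 0.5 * 772 * 2.430e-07 * 13.6 * 2.0^2
Step 4: Id = 5.10e-03 A

5.10e-03


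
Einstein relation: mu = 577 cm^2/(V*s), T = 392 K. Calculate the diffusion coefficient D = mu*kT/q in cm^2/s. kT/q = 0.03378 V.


Step 1: D = mu * (kT/q)
Step 2: D = 577 * 0.03378
Step 3: D = 19.49 cm^2/s

19.49


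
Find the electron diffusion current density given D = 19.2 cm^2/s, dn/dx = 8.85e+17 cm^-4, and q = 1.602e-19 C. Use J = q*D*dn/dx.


Step 1: J = q * D * (dn/dx)
Step 2: J = 1.602e-19 * 19.2 * 8.85e+17
Step 3: J = 2.72e+00 A/cm^2

2.72e+00


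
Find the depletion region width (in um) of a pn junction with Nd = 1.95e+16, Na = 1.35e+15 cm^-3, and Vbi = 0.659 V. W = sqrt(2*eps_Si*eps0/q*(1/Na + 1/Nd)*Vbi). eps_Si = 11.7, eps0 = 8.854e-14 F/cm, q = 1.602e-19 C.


Step 1: 1/Na + 1/Nd = 1/1.35e+15 + 1/1.95e+16 = 7.92023e-16
Step 2: 2*eps*eps0/q = 2*11.7*8.854e-14/1.602e-19 = 1.293281e+07
Step 3: W^2 = 1.293281e+07 * 7.92023e-16 * 0.659 = 6.75019e-09
Step 4: W = sqrt(6.75019e-09) = 8.216e-05 cm = 0.8216 um

0.8216


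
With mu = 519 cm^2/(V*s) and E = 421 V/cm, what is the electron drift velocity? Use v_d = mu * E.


Step 1: v_d = mu * E
Step 2: v_d = 519 * 421 = 218499
Step 3: v_d = 2.18e+05 cm/s

2.18e+05


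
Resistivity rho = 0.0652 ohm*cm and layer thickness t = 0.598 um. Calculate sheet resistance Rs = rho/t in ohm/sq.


Step 1: Convert thickness to cm: t = 0.598 um = 5.9800e-05 cm
Step 2: Rs = rho / t = 0.0652 / 5.9800e-05
Step 3: Rs = 1090.3 ohm/sq

1090.3


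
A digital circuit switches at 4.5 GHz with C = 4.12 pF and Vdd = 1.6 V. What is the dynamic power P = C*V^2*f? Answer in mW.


Step 1: V^2 = 1.6^2 = 2.56 V^2
Step 2: P = C*V^2*f = 4.12e-12 F * 2.56 * 4.5e9 Hz
Step 3: P = 4.74624e-02 W
Step 4: P = 47.462 mW

47.462


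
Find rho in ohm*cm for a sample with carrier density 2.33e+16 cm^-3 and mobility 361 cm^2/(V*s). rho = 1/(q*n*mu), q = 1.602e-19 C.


Step 1: sigma = q * n * mu = 1.602e-19 * 2.33e+16 * 361 = 1.34749e+00 S/cm
Step 2: rho = 1 / sigma = 1 / 1.34749e+00 = 0.7421 ohm*cm

0.7421


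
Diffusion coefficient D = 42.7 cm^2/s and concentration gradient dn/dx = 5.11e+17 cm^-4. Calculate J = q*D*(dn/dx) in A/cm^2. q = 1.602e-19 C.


Step 1: J = q * D * (dn/dx)
Step 2: J = 1.602e-19 * 42.7 * 5.11e+17
Step 3: J = 3.50e+00 A/cm^2

3.50e+00


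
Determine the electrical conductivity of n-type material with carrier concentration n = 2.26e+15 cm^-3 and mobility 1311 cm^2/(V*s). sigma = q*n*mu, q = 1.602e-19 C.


Step 1: sigma = q * n * mu
Step 2: sigma = 1.602e-19 * 2.26e+15 * 1311
Step 3: sigma = 4.747e-01 S/cm

4.747e-01


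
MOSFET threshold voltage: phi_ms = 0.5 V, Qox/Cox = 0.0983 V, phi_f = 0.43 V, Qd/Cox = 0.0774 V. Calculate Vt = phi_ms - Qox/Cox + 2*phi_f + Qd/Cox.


Step 1: Vt = phi_ms - Qox/Cox + 2*phi_f + Qd/Cox
Step 2: Vt = 0.5 - 0.0983 + 2*0.43 + 0.0774
Step 3: Vt = 0.5 - 0.0983 + 0.86 + 0.0774
Step 4: Vt = 1.3391 V

1.3391


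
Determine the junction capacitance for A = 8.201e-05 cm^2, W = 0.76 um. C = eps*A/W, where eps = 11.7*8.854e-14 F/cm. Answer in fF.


Step 1: eps_Si = 11.7 * 8.854e-14 = 1.035918e-12 F/cm
Step 2: W in cm = 0.76 * 1e-4 = 7.60e-05 cm
Step 3: C = 1.035918e-12 * 8.201e-05 / 7.60e-05 = 1.117837e-12 F
Step 4: C = 1117.84 fF

1117.84


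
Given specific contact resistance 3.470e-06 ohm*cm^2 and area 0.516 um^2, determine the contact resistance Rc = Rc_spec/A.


Step 1: Convert area to cm^2: 0.516 um^2 = 5.1600e-09 cm^2
Step 2: Rc = Rc_spec / A = 3.470e-06 / 5.1600e-09
Step 3: Rc = 6.72e+02 ohms

6.72e+02


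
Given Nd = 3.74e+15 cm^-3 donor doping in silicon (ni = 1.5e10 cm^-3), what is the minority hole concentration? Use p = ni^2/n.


Step 1: Since Nd >> ni, n ≈ Nd = 3.74e+15 cm^-3
Step 2: p = ni^2 / n = (1.5e10)^2 / 3.74e+15
Step 3: p = 2.25e20 / 3.74e+15 = 6.02e+04 cm^-3

6.02e+04


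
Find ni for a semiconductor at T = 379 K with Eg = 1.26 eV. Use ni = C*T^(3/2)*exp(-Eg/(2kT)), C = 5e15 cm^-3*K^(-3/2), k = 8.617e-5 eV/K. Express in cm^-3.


Step 1: Compute kT = 8.617e-5 * 379 = 0.03265843 eV
Step 2: Exponent = -Eg/(2kT) = -1.26/(2*0.03265843) = -19.29058
Step 3: T^(3/2) = 379^1.5 = 7378.34
Step 4: ni = 5e15 * 7378.34 * exp(-19.29058) = 1.55e+11 cm^-3

1.55e+11


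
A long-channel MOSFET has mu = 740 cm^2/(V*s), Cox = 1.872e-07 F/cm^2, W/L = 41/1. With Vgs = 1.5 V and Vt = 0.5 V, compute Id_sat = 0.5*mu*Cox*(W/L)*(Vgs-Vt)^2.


Step 1: Overdrive voltage Vov = Vgs - Vt = 1.5 - 0.5 = 1.0 V
Step 2: W/L = 41/1 = 41
Step 3: Id = 0.5 * 740 * 1.872e-07 * 41 * 1.0^2
Step 4: Id = 2.84e-03 A

2.84e-03


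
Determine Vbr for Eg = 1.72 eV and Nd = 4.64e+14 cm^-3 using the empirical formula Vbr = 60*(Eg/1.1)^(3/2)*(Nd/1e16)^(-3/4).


Step 1: Eg/1.1 = 1.72/1.1 = 1.563636
Step 2: (Eg/1.1)^1.5 = 1.563636^1.5 = 1.955255
Step 3: (Nd/1e16)^(-0.75) = (0.0464)^(-0.75) = 10.002568
Step 4: Vbr = 60 * 1.955255 * 10.002568 = 1173.5 V

1173.5


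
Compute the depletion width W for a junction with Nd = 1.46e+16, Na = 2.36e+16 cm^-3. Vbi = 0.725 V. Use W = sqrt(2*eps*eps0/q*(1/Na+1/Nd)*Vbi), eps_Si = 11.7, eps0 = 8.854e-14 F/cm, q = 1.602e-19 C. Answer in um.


Step 1: 1/Na + 1/Nd = 1/2.36e+16 + 1/1.46e+16 = 1.10866e-16
Step 2: 2*eps*eps0/q = 2*11.7*8.854e-14/1.602e-19 = 1.293281e+07
Step 3: W^2 = 1.293281e+07 * 1.10866e-16 * 0.725 = 1.03951e-09
Step 4: W = sqrt(1.03951e-09) = 3.224e-05 cm = 0.3224 um

0.3224


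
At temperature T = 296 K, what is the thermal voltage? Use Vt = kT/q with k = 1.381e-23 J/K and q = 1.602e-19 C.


Step 1: kT = 1.381e-23 * 296 = 4.08776e-21 J
Step 2: Vt = kT/q = 4.08776e-21 / 1.602e-19
Step 3: Vt = 0.02552 V

0.02552


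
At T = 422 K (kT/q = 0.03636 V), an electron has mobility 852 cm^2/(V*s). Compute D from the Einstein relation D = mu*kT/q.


Step 1: D = mu * (kT/q)
Step 2: D = 852 * 0.03636
Step 3: D = 30.98 cm^2/s

30.98


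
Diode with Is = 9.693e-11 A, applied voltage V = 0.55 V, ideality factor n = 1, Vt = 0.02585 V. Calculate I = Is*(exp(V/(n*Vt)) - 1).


Step 1: V/(n*Vt) = 0.55/(1*0.02585) = 21.2766
Step 2: exp(21.2766) = 1.7390e+09
Step 3: I = 9.693e-11 * (1.7390e+09 - 1) = 1.69e-01 A

1.69e-01


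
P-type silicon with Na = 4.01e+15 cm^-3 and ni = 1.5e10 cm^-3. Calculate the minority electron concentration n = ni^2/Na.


Step 1: Majority hole concentration p ≈ Na = 4.01e+15 cm^-3
Step 2: n = ni^2 / Na = (1.5e10)^2 / 4.01e+15
Step 3: n = 5.61e+04 cm^-3

5.61e+04


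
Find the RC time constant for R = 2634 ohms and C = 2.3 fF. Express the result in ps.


Step 1: tau = R * C
Step 2: tau = 2634 * 2.3 fF = 2634 * 2.3e-15 F
Step 3: tau = 6.0582e-12 s = 6.0582 ps

6.0582


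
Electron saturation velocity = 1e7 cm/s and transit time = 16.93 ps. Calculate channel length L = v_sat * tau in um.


Step 1: tau in seconds = 16.93 ps * 1e-12 = 1.6930e-11 s
Step 2: L = v_sat * tau = 1e7 * 1.6930e-11 = 1.6930e-04 cm
Step 3: L in um = 1.6930e-04 * 1e4 = 1.693 um

1.693


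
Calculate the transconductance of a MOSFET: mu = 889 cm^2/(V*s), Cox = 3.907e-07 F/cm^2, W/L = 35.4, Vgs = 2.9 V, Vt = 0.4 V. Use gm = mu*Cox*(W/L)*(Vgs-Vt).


Step 1: Vov = Vgs - Vt = 2.9 - 0.4 = 2.5 V
Step 2: gm = mu * Cox * (W/L) * Vov
Step 3: gm = 889 * 3.907e-07 * 35.4 * 2.5 = 3.07e-02 S

3.07e-02


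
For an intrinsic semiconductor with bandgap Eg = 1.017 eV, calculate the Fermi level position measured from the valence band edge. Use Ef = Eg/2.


Step 1: For an intrinsic semiconductor, the Fermi level sits at midgap.
Step 2: Ef = Eg / 2 = 1.017 / 2 = 0.5085 eV

0.5085


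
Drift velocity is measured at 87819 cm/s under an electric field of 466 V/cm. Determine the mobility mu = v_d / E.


Step 1: mu = v_d / E
Step 2: mu = 87819 / 466
Step 3: mu = 188.45 cm^2/(V*s)

188.45


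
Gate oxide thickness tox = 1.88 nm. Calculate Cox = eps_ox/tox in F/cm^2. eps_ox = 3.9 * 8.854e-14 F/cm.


Step 1: eps_ox = 3.9 * 8.854e-14 = 3.45306e-13 F/cm
Step 2: tox in cm = 1.88 nm * 1e-7 = 1.8800e-07 cm
Step 3: Cox = 3.45306e-13 / 1.8800e-07 = 1.84e-06 F/cm^2

1.84e-06


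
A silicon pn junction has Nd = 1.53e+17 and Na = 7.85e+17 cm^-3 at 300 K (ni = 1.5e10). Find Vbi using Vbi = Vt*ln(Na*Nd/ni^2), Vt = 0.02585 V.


Step 1: Compute Na*Nd/ni^2 = 7.85e+17 * 1.53e+17 / (1.5e10)^2 = 5.3380e+14
Step 2: ln(5.3380e+14) = 33.9110
Step 3: Vbi = 0.02585 * 33.9110 = 0.877 V

0.877


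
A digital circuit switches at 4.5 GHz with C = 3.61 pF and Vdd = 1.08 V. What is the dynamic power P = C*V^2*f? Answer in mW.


Step 1: V^2 = 1.08^2 = 1.1664 V^2
Step 2: P = C*V^2*f = 3.61e-12 F * 1.1664 * 4.5e9 Hz
Step 3: P = 1.8948168e-02 W
Step 4: P = 18.948 mW

18.948


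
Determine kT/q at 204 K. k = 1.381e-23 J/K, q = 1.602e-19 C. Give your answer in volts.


Step 1: kT = 1.381e-23 * 204 = 2.81724e-21 J
Step 2: Vt = kT/q = 2.81724e-21 / 1.602e-19
Step 3: Vt = 0.01759 V

0.01759


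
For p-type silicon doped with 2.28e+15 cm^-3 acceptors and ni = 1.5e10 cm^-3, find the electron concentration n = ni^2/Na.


Step 1: Majority hole concentration p ≈ Na = 2.28e+15 cm^-3
Step 2: n = ni^2 / Na = (1.5e10)^2 / 2.28e+15
Step 3: n = 9.87e+04 cm^-3

9.87e+04


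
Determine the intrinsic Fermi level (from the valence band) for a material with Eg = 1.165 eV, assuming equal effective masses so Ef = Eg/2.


Step 1: For an intrinsic semiconductor, the Fermi level sits at midgap.
Step 2: Ef = Eg / 2 = 1.165 / 2 = 0.5825 eV

0.5825


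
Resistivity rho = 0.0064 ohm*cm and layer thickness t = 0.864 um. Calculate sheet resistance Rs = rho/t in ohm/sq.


Step 1: Convert thickness to cm: t = 0.864 um = 8.6400e-05 cm
Step 2: Rs = rho / t = 0.0064 / 8.6400e-05
Step 3: Rs = 74.1 ohm/sq

74.1


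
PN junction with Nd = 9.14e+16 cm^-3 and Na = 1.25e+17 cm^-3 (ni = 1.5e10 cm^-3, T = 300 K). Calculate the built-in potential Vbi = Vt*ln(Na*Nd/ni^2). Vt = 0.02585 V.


Step 1: Compute Na*Nd/ni^2 = 1.25e+17 * 9.14e+16 / (1.5e10)^2 = 5.0778e+13
Step 2: ln(5.0778e+13) = 31.5585
Step 3: Vbi = 0.02585 * 31.5585 = 0.816 V

0.816


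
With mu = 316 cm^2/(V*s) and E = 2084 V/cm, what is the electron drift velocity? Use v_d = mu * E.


Step 1: v_d = mu * E
Step 2: v_d = 316 * 2084 = 658544
Step 3: v_d = 6.59e+05 cm/s

6.59e+05


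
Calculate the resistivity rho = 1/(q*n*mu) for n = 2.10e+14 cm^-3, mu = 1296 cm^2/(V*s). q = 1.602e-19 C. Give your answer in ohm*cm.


Step 1: sigma = q * n * mu = 1.602e-19 * 2.10e+14 * 1296 = 4.36000e-02 S/cm
Step 2: rho = 1 / sigma = 1 / 4.36000e-02 = 22.94 ohm*cm

22.94


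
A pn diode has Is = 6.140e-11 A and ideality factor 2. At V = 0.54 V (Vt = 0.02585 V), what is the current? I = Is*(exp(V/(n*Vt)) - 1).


Step 1: V/(n*Vt) = 0.54/(2*0.02585) = 10.4449
Step 2: exp(10.4449) = 3.4369e+04
Step 3: I = 6.140e-11 * (3.4369e+04 - 1) = 2.11e-06 A

2.11e-06


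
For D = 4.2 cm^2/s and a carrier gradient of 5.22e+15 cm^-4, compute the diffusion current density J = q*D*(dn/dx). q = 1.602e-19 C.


Step 1: J = q * D * (dn/dx)
Step 2: J = 1.602e-19 * 4.2 * 5.22e+15
Step 3: J = 3.51e-03 A/cm^2

3.51e-03


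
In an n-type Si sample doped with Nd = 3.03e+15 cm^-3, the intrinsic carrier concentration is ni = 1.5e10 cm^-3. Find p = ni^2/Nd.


Step 1: Since Nd >> ni, n ≈ Nd = 3.03e+15 cm^-3
Step 2: p = ni^2 / n = (1.5e10)^2 / 3.03e+15
Step 3: p = 2.25e20 / 3.03e+15 = 7.43e+04 cm^-3

7.43e+04


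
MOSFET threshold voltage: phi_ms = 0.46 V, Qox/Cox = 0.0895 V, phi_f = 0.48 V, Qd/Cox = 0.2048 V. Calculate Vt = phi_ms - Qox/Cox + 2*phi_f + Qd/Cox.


Step 1: Vt = phi_ms - Qox/Cox + 2*phi_f + Qd/Cox
Step 2: Vt = 0.46 - 0.0895 + 2*0.48 + 0.2048
Step 3: Vt = 0.46 - 0.0895 + 0.96 + 0.2048
Step 4: Vt = 1.5353 V

1.5353


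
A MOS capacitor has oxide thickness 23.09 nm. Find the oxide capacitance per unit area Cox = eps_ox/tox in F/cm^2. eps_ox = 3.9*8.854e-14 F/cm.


Step 1: eps_ox = 3.9 * 8.854e-14 = 3.45306e-13 F/cm
Step 2: tox in cm = 23.09 nm * 1e-7 = 2.3090e-06 cm
Step 3: Cox = 3.45306e-13 / 2.3090e-06 = 1.50e-07 F/cm^2

1.50e-07


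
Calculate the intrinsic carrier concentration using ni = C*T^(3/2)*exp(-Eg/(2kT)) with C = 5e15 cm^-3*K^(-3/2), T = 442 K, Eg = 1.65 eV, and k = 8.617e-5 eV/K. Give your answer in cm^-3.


Step 1: Compute kT = 8.617e-5 * 442 = 0.03808714 eV
Step 2: Exponent = -Eg/(2kT) = -1.65/(2*0.03808714) = -21.66085
Step 3: T^(3/2) = 442^1.5 = 9292.52
Step 4: ni = 5e15 * 9292.52 * exp(-21.66085) = 1.82e+10 cm^-3

1.82e+10


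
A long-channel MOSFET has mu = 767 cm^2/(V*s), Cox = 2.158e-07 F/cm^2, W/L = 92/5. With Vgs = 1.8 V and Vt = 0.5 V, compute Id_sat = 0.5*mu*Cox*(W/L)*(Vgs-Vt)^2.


Step 1: Overdrive voltage Vov = Vgs - Vt = 1.8 - 0.5 = 1.3 V
Step 2: W/L = 92/5 = 18.4
Step 3: Id = 0.5 * 767 * 2.158e-07 * 18.4 * 1.3^2
Step 4: Id = 2.57e-03 A

2.57e-03


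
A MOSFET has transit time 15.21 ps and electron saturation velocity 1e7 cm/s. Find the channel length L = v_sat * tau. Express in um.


Step 1: tau in seconds = 15.21 ps * 1e-12 = 1.5210e-11 s
Step 2: L = v_sat * tau = 1e7 * 1.5210e-11 = 1.5210e-04 cm
Step 3: L in um = 1.5210e-04 * 1e4 = 1.521 um

1.521


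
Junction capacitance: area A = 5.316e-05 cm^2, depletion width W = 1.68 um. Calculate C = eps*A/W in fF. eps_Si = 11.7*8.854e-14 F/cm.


Step 1: eps_Si = 11.7 * 8.854e-14 = 1.035918e-12 F/cm
Step 2: W in cm = 1.68 * 1e-4 = 1.68e-04 cm
Step 3: C = 1.035918e-12 * 5.316e-05 / 1.68e-04 = 3.277941e-13 F
Step 4: C = 327.79 fF

327.79


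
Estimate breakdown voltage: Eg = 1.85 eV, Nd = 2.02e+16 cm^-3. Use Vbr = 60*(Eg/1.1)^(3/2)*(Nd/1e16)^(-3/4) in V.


Step 1: Eg/1.1 = 1.85/1.1 = 1.681818
Step 2: (Eg/1.1)^1.5 = 1.681818^1.5 = 2.181064
Step 3: (Nd/1e16)^(-0.75) = (2.02)^(-0.75) = 0.590183
Step 4: Vbr = 60 * 2.181064 * 0.590183 = 77.2 V

77.2


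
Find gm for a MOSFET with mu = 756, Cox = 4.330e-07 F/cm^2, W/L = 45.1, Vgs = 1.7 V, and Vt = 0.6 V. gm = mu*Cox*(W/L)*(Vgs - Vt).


Step 1: Vov = Vgs - Vt = 1.7 - 0.6 = 1.1 V
Step 2: gm = mu * Cox * (W/L) * Vov
Step 3: gm = 756 * 4.330e-07 * 45.1 * 1.1 = 1.62e-02 S

1.62e-02


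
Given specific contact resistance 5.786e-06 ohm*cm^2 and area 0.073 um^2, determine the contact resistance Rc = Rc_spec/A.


Step 1: Convert area to cm^2: 0.073 um^2 = 7.3000e-10 cm^2
Step 2: Rc = Rc_spec / A = 5.786e-06 / 7.3000e-10
Step 3: Rc = 7.93e+03 ohms

7.93e+03


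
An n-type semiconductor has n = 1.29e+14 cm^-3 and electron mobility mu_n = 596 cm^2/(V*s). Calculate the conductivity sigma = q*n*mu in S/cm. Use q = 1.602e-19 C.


Step 1: sigma = q * n * mu
Step 2: sigma = 1.602e-19 * 1.29e+14 * 596
Step 3: sigma = 1.232e-02 S/cm

1.232e-02


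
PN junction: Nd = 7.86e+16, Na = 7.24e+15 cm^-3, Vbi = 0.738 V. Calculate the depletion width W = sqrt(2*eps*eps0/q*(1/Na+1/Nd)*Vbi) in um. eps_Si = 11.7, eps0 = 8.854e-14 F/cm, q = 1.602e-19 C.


Step 1: 1/Na + 1/Nd = 1/7.24e+15 + 1/7.86e+16 = 1.50844e-16
Step 2: 2*eps*eps0/q = 2*11.7*8.854e-14/1.602e-19 = 1.293281e+07
Step 3: W^2 = 1.293281e+07 * 1.50844e-16 * 0.738 = 1.43972e-09
Step 4: W = sqrt(1.43972e-09) = 3.794e-05 cm = 0.3794 um

0.3794


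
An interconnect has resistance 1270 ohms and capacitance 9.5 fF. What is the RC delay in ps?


Step 1: tau = R * C
Step 2: tau = 1270 * 9.5 fF = 1270 * 9.5e-15 F
Step 3: tau = 1.2065e-11 s = 12.065 ps

12.065


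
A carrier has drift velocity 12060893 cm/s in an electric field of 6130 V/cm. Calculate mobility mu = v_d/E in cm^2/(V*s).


Step 1: mu = v_d / E
Step 2: mu = 12060893 / 6130
Step 3: mu = 1967.52 cm^2/(V*s)

1967.52


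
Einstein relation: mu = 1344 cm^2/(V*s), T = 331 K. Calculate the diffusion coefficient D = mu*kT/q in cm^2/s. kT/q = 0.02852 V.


Step 1: D = mu * (kT/q)
Step 2: D = 1344 * 0.02852
Step 3: D = 38.33 cm^2/s

38.33


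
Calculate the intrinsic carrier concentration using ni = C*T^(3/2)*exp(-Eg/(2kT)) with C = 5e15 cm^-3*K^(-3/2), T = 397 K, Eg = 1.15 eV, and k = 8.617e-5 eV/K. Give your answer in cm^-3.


Step 1: Compute kT = 8.617e-5 * 397 = 0.03420949 eV
Step 2: Exponent = -Eg/(2kT) = -1.15/(2*0.03420949) = -16.80820
Step 3: T^(3/2) = 397^1.5 = 7910.17
Step 4: ni = 5e15 * 7910.17 * exp(-16.80820) = 1.98e+12 cm^-3

1.98e+12


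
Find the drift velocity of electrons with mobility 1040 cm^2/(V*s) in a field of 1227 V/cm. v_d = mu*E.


Step 1: v_d = mu * E
Step 2: v_d = 1040 * 1227 = 1276080
Step 3: v_d = 1.28e+06 cm/s

1.28e+06


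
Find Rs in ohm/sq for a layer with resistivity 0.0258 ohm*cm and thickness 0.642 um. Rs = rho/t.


Step 1: Convert thickness to cm: t = 0.642 um = 6.4200e-05 cm
Step 2: Rs = rho / t = 0.0258 / 6.4200e-05
Step 3: Rs = 401.9 ohm/sq

401.9


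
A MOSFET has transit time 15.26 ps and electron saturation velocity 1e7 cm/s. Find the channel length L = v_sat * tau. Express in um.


Step 1: tau in seconds = 15.26 ps * 1e-12 = 1.5260e-11 s
Step 2: L = v_sat * tau = 1e7 * 1.5260e-11 = 1.5260e-04 cm
Step 3: L in um = 1.5260e-04 * 1e4 = 1.526 um

1.526


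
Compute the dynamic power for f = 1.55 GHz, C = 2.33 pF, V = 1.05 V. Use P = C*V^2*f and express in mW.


Step 1: V^2 = 1.05^2 = 1.1025 V^2
Step 2: P = C*V^2*f = 2.33e-12 F * 1.1025 * 1.55e9 Hz
Step 3: P = 3.98167875e-03 W
Step 4: P = 3.982 mW

3.982


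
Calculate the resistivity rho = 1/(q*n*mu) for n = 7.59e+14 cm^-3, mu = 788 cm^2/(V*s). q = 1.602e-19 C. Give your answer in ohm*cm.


Step 1: sigma = q * n * mu = 1.602e-19 * 7.59e+14 * 788 = 9.58143e-02 S/cm
Step 2: rho = 1 / sigma = 1 / 9.58143e-02 = 10.44 ohm*cm

10.44


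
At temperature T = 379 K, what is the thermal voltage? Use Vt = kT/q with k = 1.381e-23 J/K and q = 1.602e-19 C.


Step 1: kT = 1.381e-23 * 379 = 5.23399e-21 J
Step 2: Vt = kT/q = 5.23399e-21 / 1.602e-19
Step 3: Vt = 0.03267 V

0.03267


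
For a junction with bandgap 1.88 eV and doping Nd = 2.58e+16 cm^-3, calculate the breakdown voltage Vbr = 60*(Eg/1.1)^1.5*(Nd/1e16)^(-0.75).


Step 1: Eg/1.1 = 1.88/1.1 = 1.709091
Step 2: (Eg/1.1)^1.5 = 1.709091^1.5 = 2.234332
Step 3: (Nd/1e16)^(-0.75) = (2.58)^(-0.75) = 0.491230
Step 4: Vbr = 60 * 2.234332 * 0.491230 = 65.9 V

65.9


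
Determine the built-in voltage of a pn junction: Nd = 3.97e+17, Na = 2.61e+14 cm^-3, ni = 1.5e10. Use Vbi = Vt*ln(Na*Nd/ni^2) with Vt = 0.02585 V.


Step 1: Compute Na*Nd/ni^2 = 2.61e+14 * 3.97e+17 / (1.5e10)^2 = 4.6052e+11
Step 2: ln(4.6052e+11) = 26.8556
Step 3: Vbi = 0.02585 * 26.8556 = 0.694 V

0.694


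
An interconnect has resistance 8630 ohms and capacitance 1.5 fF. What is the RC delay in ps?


Step 1: tau = R * C
Step 2: tau = 8630 * 1.5 fF = 8630 * 1.5e-15 F
Step 3: tau = 1.2945e-11 s = 12.945 ps

12.945


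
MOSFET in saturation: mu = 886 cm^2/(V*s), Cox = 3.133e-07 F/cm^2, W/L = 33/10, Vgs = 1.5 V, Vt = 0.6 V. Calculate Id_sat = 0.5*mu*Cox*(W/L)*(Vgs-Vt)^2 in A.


Step 1: Overdrive voltage Vov = Vgs - Vt = 1.5 - 0.6 = 0.9 V
Step 2: W/L = 33/10 = 3.3
Step 3: Id = 0.5 * 886 * 3.133e-07 * 3.3 * 0.9^2
Step 4: Id = 3.71e-04 A

3.71e-04


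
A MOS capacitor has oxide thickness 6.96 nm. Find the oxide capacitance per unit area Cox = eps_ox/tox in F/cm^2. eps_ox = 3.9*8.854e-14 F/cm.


Step 1: eps_ox = 3.9 * 8.854e-14 = 3.45306e-13 F/cm
Step 2: tox in cm = 6.96 nm * 1e-7 = 6.9600e-07 cm
Step 3: Cox = 3.45306e-13 / 6.9600e-07 = 4.96e-07 F/cm^2

4.96e-07


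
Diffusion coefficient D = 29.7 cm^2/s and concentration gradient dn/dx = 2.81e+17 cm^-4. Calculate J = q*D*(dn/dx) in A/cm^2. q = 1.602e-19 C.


Step 1: J = q * D * (dn/dx)
Step 2: J = 1.602e-19 * 29.7 * 2.81e+17
Step 3: J = 1.34e+00 A/cm^2

1.34e+00


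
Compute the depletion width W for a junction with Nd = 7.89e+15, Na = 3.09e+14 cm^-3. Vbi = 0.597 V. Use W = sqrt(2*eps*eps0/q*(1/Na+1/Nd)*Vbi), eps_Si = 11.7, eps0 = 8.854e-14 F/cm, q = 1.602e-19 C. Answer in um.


Step 1: 1/Na + 1/Nd = 1/3.09e+14 + 1/7.89e+15 = 3.36299e-15
Step 2: 2*eps*eps0/q = 2*11.7*8.854e-14/1.602e-19 = 1.293281e+07
Step 3: W^2 = 1.293281e+07 * 3.36299e-15 * 0.597 = 2.59653e-08
Step 4: W = sqrt(2.59653e-08) = 1.611e-04 cm = 1.611 um

1.611


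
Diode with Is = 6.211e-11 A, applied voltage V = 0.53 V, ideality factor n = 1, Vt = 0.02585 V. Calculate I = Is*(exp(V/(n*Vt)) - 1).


Step 1: V/(n*Vt) = 0.53/(1*0.02585) = 20.5029
Step 2: exp(20.5029) = 8.0223e+08
Step 3: I = 6.211e-11 * (8.0223e+08 - 1) = 4.98e-02 A

4.98e-02


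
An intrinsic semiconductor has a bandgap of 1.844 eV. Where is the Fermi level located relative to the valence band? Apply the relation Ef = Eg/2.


Step 1: For an intrinsic semiconductor, the Fermi level sits at midgap.
Step 2: Ef = Eg / 2 = 1.844 / 2 = 0.922 eV

0.922


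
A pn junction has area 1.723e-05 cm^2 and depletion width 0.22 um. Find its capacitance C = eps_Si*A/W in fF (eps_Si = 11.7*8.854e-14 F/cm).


Step 1: eps_Si = 11.7 * 8.854e-14 = 1.035918e-12 F/cm
Step 2: W in cm = 0.22 * 1e-4 = 2.20e-05 cm
Step 3: C = 1.035918e-12 * 1.723e-05 / 2.20e-05 = 8.113121e-13 F
Step 4: C = 811.31 fF

811.31


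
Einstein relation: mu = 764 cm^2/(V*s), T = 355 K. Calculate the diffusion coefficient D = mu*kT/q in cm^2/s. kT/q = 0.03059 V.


Step 1: D = mu * (kT/q)
Step 2: D = 764 * 0.03059
Step 3: D = 23.37 cm^2/s

23.37


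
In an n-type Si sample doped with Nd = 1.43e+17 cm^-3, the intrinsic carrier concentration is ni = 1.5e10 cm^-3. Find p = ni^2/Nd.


Step 1: Since Nd >> ni, n ≈ Nd = 1.43e+17 cm^-3
Step 2: p = ni^2 / n = (1.5e10)^2 / 1.43e+17
Step 3: p = 2.25e20 / 1.43e+17 = 1.57e+03 cm^-3

1.57e+03


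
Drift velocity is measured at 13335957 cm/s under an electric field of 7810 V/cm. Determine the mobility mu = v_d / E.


Step 1: mu = v_d / E
Step 2: mu = 13335957 / 7810
Step 3: mu = 1707.55 cm^2/(V*s)

1707.55


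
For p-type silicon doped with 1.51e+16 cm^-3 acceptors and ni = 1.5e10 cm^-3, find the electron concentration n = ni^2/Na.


Step 1: Majority hole concentration p ≈ Na = 1.51e+16 cm^-3
Step 2: n = ni^2 / Na = (1.5e10)^2 / 1.51e+16
Step 3: n = 1.49e+04 cm^-3

1.49e+04


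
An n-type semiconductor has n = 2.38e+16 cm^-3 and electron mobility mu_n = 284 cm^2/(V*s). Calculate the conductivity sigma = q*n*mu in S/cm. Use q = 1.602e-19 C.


Step 1: sigma = q * n * mu
Step 2: sigma = 1.602e-19 * 2.38e+16 * 284
Step 3: sigma = 1.083e+00 S/cm

1.083e+00


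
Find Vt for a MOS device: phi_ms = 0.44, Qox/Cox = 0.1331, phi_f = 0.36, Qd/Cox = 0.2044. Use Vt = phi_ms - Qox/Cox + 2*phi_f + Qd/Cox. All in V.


Step 1: Vt = phi_ms - Qox/Cox + 2*phi_f + Qd/Cox
Step 2: Vt = 0.44 - 0.1331 + 2*0.36 + 0.2044
Step 3: Vt = 0.44 - 0.1331 + 0.72 + 0.2044
Step 4: Vt = 1.2313 V

1.2313


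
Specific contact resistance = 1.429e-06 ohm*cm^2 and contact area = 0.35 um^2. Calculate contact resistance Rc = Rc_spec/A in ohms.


Step 1: Convert area to cm^2: 0.35 um^2 = 3.5000e-09 cm^2
Step 2: Rc = Rc_spec / A = 1.429e-06 / 3.5000e-09
Step 3: Rc = 4.08e+02 ohms

4.08e+02


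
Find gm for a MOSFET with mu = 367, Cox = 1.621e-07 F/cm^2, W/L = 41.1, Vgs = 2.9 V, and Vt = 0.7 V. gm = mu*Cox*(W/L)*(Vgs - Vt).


Step 1: Vov = Vgs - Vt = 2.9 - 0.7 = 2.2 V
Step 2: gm = mu * Cox * (W/L) * Vov
Step 3: gm = 367 * 1.621e-07 * 41.1 * 2.2 = 5.38e-03 S

5.38e-03


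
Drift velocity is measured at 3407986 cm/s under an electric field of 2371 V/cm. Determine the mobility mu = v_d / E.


Step 1: mu = v_d / E
Step 2: mu = 3407986 / 2371
Step 3: mu = 1437.36 cm^2/(V*s)

1437.36


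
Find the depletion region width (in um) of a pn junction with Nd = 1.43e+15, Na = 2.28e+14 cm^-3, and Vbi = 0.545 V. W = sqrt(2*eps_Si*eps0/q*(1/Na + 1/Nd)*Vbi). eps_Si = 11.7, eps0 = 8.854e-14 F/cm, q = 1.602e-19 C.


Step 1: 1/Na + 1/Nd = 1/2.28e+14 + 1/1.43e+15 = 5.08527e-15
Step 2: 2*eps*eps0/q = 2*11.7*8.854e-14/1.602e-19 = 1.293281e+07
Step 3: W^2 = 1.293281e+07 * 5.08527e-15 * 0.545 = 3.58429e-08
Step 4: W = sqrt(3.58429e-08) = 1.893e-04 cm = 1.893 um

1.893


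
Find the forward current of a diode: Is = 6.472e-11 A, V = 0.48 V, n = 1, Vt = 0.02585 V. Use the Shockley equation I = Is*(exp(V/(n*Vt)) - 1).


Step 1: V/(n*Vt) = 0.48/(1*0.02585) = 18.5687
Step 2: exp(18.5687) = 1.1595e+08
Step 3: I = 6.472e-11 * (1.1595e+08 - 1) = 7.50e-03 A

7.50e-03


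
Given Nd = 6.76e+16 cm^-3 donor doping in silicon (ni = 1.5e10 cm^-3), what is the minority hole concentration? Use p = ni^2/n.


Step 1: Since Nd >> ni, n ≈ Nd = 6.76e+16 cm^-3
Step 2: p = ni^2 / n = (1.5e10)^2 / 6.76e+16
Step 3: p = 2.25e20 / 6.76e+16 = 3.33e+03 cm^-3

3.33e+03


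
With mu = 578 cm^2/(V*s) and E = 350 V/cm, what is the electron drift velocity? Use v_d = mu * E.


Step 1: v_d = mu * E
Step 2: v_d = 578 * 350 = 202300
Step 3: v_d = 2.02e+05 cm/s

2.02e+05


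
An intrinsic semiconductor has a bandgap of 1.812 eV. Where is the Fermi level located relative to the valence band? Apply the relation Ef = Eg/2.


Step 1: For an intrinsic semiconductor, the Fermi level sits at midgap.
Step 2: Ef = Eg / 2 = 1.812 / 2 = 0.906 eV

0.906


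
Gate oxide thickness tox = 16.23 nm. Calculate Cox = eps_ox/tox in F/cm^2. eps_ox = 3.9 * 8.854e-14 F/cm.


Step 1: eps_ox = 3.9 * 8.854e-14 = 3.45306e-13 F/cm
Step 2: tox in cm = 16.23 nm * 1e-7 = 1.6230e-06 cm
Step 3: Cox = 3.45306e-13 / 1.6230e-06 = 2.13e-07 F/cm^2

2.13e-07


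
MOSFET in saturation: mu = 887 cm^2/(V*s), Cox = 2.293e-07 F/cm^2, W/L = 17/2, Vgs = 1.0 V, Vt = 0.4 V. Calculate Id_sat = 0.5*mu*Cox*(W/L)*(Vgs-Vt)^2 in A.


Step 1: Overdrive voltage Vov = Vgs - Vt = 1.0 - 0.4 = 0.6 V
Step 2: W/L = 17/2 = 8.5
Step 3: Id = 0.5 * 887 * 2.293e-07 * 8.5 * 0.6^2
Step 4: Id = 3.11e-04 A

3.11e-04


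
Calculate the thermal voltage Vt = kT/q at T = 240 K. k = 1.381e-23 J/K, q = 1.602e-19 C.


Step 1: kT = 1.381e-23 * 240 = 3.3144e-21 J
Step 2: Vt = kT/q = 3.3144e-21 / 1.602e-19
Step 3: Vt = 0.02069 V

0.02069


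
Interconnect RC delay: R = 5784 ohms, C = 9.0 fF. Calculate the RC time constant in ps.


Step 1: tau = R * C
Step 2: tau = 5784 * 9.0 fF = 5784 * 9.0e-15 F
Step 3: tau = 5.2056e-11 s = 52.056 ps

52.056


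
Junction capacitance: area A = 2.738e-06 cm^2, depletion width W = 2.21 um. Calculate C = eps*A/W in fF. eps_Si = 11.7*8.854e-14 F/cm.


Step 1: eps_Si = 11.7 * 8.854e-14 = 1.035918e-12 F/cm
Step 2: W in cm = 2.21 * 1e-4 = 2.21e-04 cm
Step 3: C = 1.035918e-12 * 2.738e-06 / 2.21e-04 = 1.283413e-14 F
Step 4: C = 12.83 fF

12.83


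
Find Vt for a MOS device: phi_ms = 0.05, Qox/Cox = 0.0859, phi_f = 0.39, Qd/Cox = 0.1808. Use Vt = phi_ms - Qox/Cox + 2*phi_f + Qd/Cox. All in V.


Step 1: Vt = phi_ms - Qox/Cox + 2*phi_f + Qd/Cox
Step 2: Vt = 0.05 - 0.0859 + 2*0.39 + 0.1808
Step 3: Vt = 0.05 - 0.0859 + 0.78 + 0.1808
Step 4: Vt = 0.9249 V

0.9249


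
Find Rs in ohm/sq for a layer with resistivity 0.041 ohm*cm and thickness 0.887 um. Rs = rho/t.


Step 1: Convert thickness to cm: t = 0.887 um = 8.8700e-05 cm
Step 2: Rs = rho / t = 0.041 / 8.8700e-05
Step 3: Rs = 462.2 ohm/sq

462.2


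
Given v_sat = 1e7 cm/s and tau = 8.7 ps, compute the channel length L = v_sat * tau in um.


Step 1: tau in seconds = 8.7 ps * 1e-12 = 8.7000e-12 s
Step 2: L = v_sat * tau = 1e7 * 8.7000e-12 = 8.7000e-05 cm
Step 3: L in um = 8.7000e-05 * 1e4 = 0.87 um

0.87


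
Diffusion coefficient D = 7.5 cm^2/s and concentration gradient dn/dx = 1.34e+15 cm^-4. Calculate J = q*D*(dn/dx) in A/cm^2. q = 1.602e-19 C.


Step 1: J = q * D * (dn/dx)
Step 2: J = 1.602e-19 * 7.5 * 1.34e+15
Step 3: J = 1.61e-03 A/cm^2

1.61e-03


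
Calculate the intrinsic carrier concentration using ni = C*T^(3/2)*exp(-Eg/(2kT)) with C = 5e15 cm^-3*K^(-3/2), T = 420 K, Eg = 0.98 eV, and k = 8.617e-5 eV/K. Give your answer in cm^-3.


Step 1: Compute kT = 8.617e-5 * 420 = 0.0361914 eV
Step 2: Exponent = -Eg/(2kT) = -0.98/(2*0.0361914) = -13.53913
Step 3: T^(3/2) = 420^1.5 = 8607.44
Step 4: ni = 5e15 * 8607.44 * exp(-13.53913) = 5.67e+13 cm^-3

5.67e+13


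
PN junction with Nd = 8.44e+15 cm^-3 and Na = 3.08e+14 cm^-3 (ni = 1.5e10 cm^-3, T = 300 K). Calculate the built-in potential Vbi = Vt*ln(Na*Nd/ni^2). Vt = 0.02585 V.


Step 1: Compute Na*Nd/ni^2 = 3.08e+14 * 8.44e+15 / (1.5e10)^2 = 1.1553e+10
Step 2: ln(1.1553e+10) = 23.1702
Step 3: Vbi = 0.02585 * 23.1702 = 0.599 V

0.599


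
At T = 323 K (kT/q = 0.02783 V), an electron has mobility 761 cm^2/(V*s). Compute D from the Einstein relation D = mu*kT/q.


Step 1: D = mu * (kT/q)
Step 2: D = 761 * 0.02783
Step 3: D = 21.18 cm^2/s

21.18


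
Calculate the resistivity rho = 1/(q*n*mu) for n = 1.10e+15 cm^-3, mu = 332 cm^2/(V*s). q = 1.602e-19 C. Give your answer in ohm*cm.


Step 1: sigma = q * n * mu = 1.602e-19 * 1.10e+15 * 332 = 5.85050e-02 S/cm
Step 2: rho = 1 / sigma = 1 / 5.85050e-02 = 17.09 ohm*cm

17.09


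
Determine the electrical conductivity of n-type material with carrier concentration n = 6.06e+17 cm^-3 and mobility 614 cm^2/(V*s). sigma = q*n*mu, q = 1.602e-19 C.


Step 1: sigma = q * n * mu
Step 2: sigma = 1.602e-19 * 6.06e+17 * 614
Step 3: sigma = 5.961e+01 S/cm

5.961e+01


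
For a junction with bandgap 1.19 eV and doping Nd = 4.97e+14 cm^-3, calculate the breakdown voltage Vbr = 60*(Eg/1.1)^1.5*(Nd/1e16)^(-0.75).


Step 1: Eg/1.1 = 1.19/1.1 = 1.081818
Step 2: (Eg/1.1)^1.5 = 1.081818^1.5 = 1.125204
Step 3: (Nd/1e16)^(-0.75) = (0.0497)^(-0.75) = 9.500199
Step 4: Vbr = 60 * 1.125204 * 9.500199 = 641.4 V

641.4


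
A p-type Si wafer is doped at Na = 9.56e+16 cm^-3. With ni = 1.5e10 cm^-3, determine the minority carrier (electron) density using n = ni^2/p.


Step 1: Majority hole concentration p ≈ Na = 9.56e+16 cm^-3
Step 2: n = ni^2 / Na = (1.5e10)^2 / 9.56e+16
Step 3: n = 2.35e+03 cm^-3

2.35e+03


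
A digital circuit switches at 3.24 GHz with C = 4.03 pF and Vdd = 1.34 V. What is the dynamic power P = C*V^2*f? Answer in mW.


Step 1: V^2 = 1.34^2 = 1.7956 V^2
Step 2: P = C*V^2*f = 4.03e-12 F * 1.7956 * 3.24e9 Hz
Step 3: P = 2.344550832e-02 W
Step 4: P = 23.446 mW

23.446


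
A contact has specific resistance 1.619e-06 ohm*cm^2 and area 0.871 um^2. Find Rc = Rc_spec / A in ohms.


Step 1: Convert area to cm^2: 0.871 um^2 = 8.7100e-09 cm^2
Step 2: Rc = Rc_spec / A = 1.619e-06 / 8.7100e-09
Step 3: Rc = 1.86e+02 ohms

1.86e+02


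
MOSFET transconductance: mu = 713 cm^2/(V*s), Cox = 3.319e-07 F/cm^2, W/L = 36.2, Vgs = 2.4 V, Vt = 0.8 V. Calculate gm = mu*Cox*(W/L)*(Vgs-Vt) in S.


Step 1: Vov = Vgs - Vt = 2.4 - 0.8 = 1.6 V
Step 2: gm = mu * Cox * (W/L) * Vov
Step 3: gm = 713 * 3.319e-07 * 36.2 * 1.6 = 1.37e-02 S

1.37e-02


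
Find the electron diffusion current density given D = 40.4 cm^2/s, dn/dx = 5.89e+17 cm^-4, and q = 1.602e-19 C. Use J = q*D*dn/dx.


Step 1: J = q * D * (dn/dx)
Step 2: J = 1.602e-19 * 40.4 * 5.89e+17
Step 3: J = 3.81e+00 A/cm^2

3.81e+00


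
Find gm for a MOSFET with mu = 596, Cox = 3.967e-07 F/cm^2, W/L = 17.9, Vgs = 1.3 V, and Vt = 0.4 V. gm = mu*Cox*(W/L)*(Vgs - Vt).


Step 1: Vov = Vgs - Vt = 1.3 - 0.4 = 0.9 V
Step 2: gm = mu * Cox * (W/L) * Vov
Step 3: gm = 596 * 3.967e-07 * 17.9 * 0.9 = 3.81e-03 S

3.81e-03


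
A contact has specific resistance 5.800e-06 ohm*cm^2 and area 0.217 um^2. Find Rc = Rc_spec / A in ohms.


Step 1: Convert area to cm^2: 0.217 um^2 = 2.1700e-09 cm^2
Step 2: Rc = Rc_spec / A = 5.800e-06 / 2.1700e-09
Step 3: Rc = 2.67e+03 ohms

2.67e+03


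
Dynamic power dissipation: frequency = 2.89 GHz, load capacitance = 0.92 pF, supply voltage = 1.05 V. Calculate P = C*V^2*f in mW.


Step 1: V^2 = 1.05^2 = 1.1025 V^2
Step 2: P = C*V^2*f = 0.92e-12 F * 1.1025 * 2.89e9 Hz
Step 3: P = 2.931327e-03 W
Step 4: P = 2.931 mW

2.931


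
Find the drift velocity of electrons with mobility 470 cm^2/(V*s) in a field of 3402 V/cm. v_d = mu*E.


Step 1: v_d = mu * E
Step 2: v_d = 470 * 3402 = 1598940
Step 3: v_d = 1.60e+06 cm/s

1.60e+06


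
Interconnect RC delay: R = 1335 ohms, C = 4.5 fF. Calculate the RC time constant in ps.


Step 1: tau = R * C
Step 2: tau = 1335 * 4.5 fF = 1335 * 4.5e-15 F
Step 3: tau = 6.0075e-12 s = 6.0075 ps

6.0075


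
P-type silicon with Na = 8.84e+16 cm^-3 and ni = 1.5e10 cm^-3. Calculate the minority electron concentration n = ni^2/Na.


Step 1: Majority hole concentration p ≈ Na = 8.84e+16 cm^-3
Step 2: n = ni^2 / Na = (1.5e10)^2 / 8.84e+16
Step 3: n = 2.55e+03 cm^-3

2.55e+03


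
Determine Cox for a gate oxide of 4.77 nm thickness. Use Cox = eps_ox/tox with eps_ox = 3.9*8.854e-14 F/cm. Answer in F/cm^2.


Step 1: eps_ox = 3.9 * 8.854e-14 = 3.45306e-13 F/cm
Step 2: tox in cm = 4.77 nm * 1e-7 = 4.7700e-07 cm
Step 3: Cox = 3.45306e-13 / 4.7700e-07 = 7.24e-07 F/cm^2

7.24e-07
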